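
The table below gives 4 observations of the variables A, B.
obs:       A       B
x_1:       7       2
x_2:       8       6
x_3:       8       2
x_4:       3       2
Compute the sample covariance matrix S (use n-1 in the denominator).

Step 1 — column means:
  mean(A) = (7 + 8 + 8 + 3) / 4 = 26/4 = 6.5
  mean(B) = (2 + 6 + 2 + 2) / 4 = 12/4 = 3

Step 2 — sample covariance S[i,j] = (1/(n-1)) · Σ_k (x_{k,i} - mean_i) · (x_{k,j} - mean_j), with n-1 = 3.
  S[A,A] = ((0.5)·(0.5) + (1.5)·(1.5) + (1.5)·(1.5) + (-3.5)·(-3.5)) / 3 = 17/3 = 5.6667
  S[A,B] = ((0.5)·(-1) + (1.5)·(3) + (1.5)·(-1) + (-3.5)·(-1)) / 3 = 6/3 = 2
  S[B,B] = ((-1)·(-1) + (3)·(3) + (-1)·(-1) + (-1)·(-1)) / 3 = 12/3 = 4

S is symmetric (S[j,i] = S[i,j]). Assembling:

S = [[5.6667, 2],
 [2, 4]]


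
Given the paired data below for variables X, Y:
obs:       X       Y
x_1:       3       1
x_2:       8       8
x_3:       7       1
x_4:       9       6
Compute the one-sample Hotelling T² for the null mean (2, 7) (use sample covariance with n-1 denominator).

Step 1 — sample mean vector:
  mean(X) = (3 + 8 + 7 + 9) / 4 = 27/4 = 6.75
  mean(Y) = (1 + 8 + 1 + 6) / 4 = 16/4 = 4
  x̄ = (6.75, 4),  deviation x̄ - mu_0 = (6.75, 4) - (2, 7) = (4.75, -3).

Step 2 — sample covariance matrix, S[i,j] = (1/(n-1)) · Σ_k (x_{k,i} - mean_i) · (x_{k,j} - mean_j), divisor n-1 = 3:
  S[X,X] = ((-3.75)·(-3.75) + (1.25)·(1.25) + (0.25)·(0.25) + (2.25)·(2.25)) / 3 = 20.75/3 = 6.9167
  S[X,Y] = ((-3.75)·(-3) + (1.25)·(4) + (0.25)·(-3) + (2.25)·(2)) / 3 = 20/3 = 6.6667
  S[Y,Y] = ((-3)·(-3) + (4)·(4) + (-3)·(-3) + (2)·(2)) / 3 = 38/3 = 12.6667
  S = [[6.9167, 6.6667],
 [6.6667, 12.6667]].

Step 3 — invert S. det(S) = 6.9167·12.6667 - (6.6667)² = 43.1667.
  S^{-1} = (1/det) · [[d, -b], [-b, a]] = [[0.2934, -0.1544],
 [-0.1544, 0.1602]].

Step 4 — quadratic form (x̄ - mu_0)^T · S^{-1} · (x̄ - mu_0):
  S^{-1} · (x̄ - mu_0) = (1.8571, -1.2143),
  (x̄ - mu_0)^T · [...] = (4.75)·(1.8571) + (-3)·(-1.2143) = 12.4643.

Step 5 — scale by n: T² = 4 · 12.4643 = 49.8571.

T² ≈ 49.8571


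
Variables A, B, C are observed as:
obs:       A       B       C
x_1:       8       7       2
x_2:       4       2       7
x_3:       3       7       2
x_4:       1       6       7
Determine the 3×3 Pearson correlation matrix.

Step 1 — column means:
  mean(A) = (8 + 4 + 3 + 1) / 4 = 16/4 = 4
  mean(B) = (7 + 2 + 7 + 6) / 4 = 22/4 = 5.5
  mean(C) = (2 + 7 + 2 + 7) / 4 = 18/4 = 4.5

Step 2 — sample variances and covariances s[i,j] = (1/(n-1)) · Σ_k (x_{k,i} - mean_i) · (x_{k,j} - mean_j), with n-1 = 3:
  s[A,A] = ((4)·(4) + (0)·(0) + (-1)·(-1) + (-3)·(-3)) / 3 = 26/3 = 8.6667
  s[A,B] = ((4)·(1.5) + (0)·(-3.5) + (-1)·(1.5) + (-3)·(0.5)) / 3 = 3/3 = 1
  s[A,C] = ((4)·(-2.5) + (0)·(2.5) + (-1)·(-2.5) + (-3)·(2.5)) / 3 = -15/3 = -5
  s[B,B] = ((1.5)·(1.5) + (-3.5)·(-3.5) + (1.5)·(1.5) + (0.5)·(0.5)) / 3 = 17/3 = 5.6667
  s[B,C] = ((1.5)·(-2.5) + (-3.5)·(2.5) + (1.5)·(-2.5) + (0.5)·(2.5)) / 3 = -15/3 = -5
  s[C,C] = ((-2.5)·(-2.5) + (2.5)·(2.5) + (-2.5)·(-2.5) + (2.5)·(2.5)) / 3 = 25/3 = 8.3333
  Sample standard deviations s_i = √(s[i,i]):
  s(A) = √(8.6667) = 2.9439
  s(B) = √(5.6667) = 2.3805
  s(C) = √(8.3333) = 2.8868

Step 3 — r_{ij} = s_{ij} / (s_i · s_j):
  r[A,A] = 1 (diagonal).
  r[A,B] = 1 / (2.9439 · 2.3805) = 1 / 7.0079 = 0.1427
  r[A,C] = -5 / (2.9439 · 2.8868) = -5 / 8.4984 = -0.5883
  r[B,B] = 1 (diagonal).
  r[B,C] = -5 / (2.3805 · 2.8868) = -5 / 6.8718 = -0.7276
  r[C,C] = 1 (diagonal).

R is symmetric with unit diagonal. Assembling:

R = [[1, 0.1427, -0.5883],
 [0.1427, 1, -0.7276],
 [-0.5883, -0.7276, 1]]


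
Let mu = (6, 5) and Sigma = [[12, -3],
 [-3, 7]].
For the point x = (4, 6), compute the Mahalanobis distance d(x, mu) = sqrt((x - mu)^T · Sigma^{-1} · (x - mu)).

Step 1 — centre the observation: (x - mu) = (-2, 1).

Step 2 — invert Sigma. det(Sigma) = 12·7 - (-3)² = 75.
  Sigma^{-1} = (1/det) · [[d, -b], [-b, a]] = [[0.0933, 0.04],
 [0.04, 0.16]].

Step 3 — form the quadratic (x - mu)^T · Sigma^{-1} · (x - mu):
  Sigma^{-1} · (x - mu) = (-0.1467, 0.08).
  (x - mu)^T · [Sigma^{-1} · (x - mu)] = (-2)·(-0.1467) + (1)·(0.08) = 0.3733.

Step 4 — take square root: d = √(0.3733) ≈ 0.611.

d(x, mu) = √(0.3733) ≈ 0.611


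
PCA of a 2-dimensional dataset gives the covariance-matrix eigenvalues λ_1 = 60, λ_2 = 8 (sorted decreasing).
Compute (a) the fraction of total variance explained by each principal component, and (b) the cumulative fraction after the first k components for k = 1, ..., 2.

Step 1 — total variance = trace(Sigma) = Σ λ_i = 60 + 8 = 68.

Step 2 — fraction explained by component i = λ_i / Σ λ:
  PC1: 60/68 = 0.8824
  PC2: 8/68 = 0.1176

Step 3 — cumulative fraction after k components = (λ_1 + ... + λ_k) / Σ λ:
  k = 1: 60/68 = 0.8824
  k = 2: (60 + 8)/68 = 68/68 = 1

Summary (fraction, with percent):

explained: PC1 0.8824 (88.24%), PC2 0.1176 (11.76%);  cumulative: 0.8824, 1


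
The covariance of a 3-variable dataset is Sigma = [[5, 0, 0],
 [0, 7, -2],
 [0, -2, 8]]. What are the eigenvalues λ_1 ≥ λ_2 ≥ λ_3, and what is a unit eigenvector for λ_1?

Step 1 — characteristic polynomial p(λ) = det(λI - Sigma) = λ³ - tr·λ² + c_1·λ - det, where tr = trace, c_1 = sum of the principal 2×2 minors, det = det(Sigma):
  tr = 5 + 7 + 8 = 20,
  c_1 = (5·7 - (0)²) + (5·8 - (0)²) + (7·8 - (-2)²) = 35 + 40 + 52 = 127,
  det = 5·(7·8 - (-2)²) - (0)·((0)·8 - (-2)·(0)) + (0)·((0)·(-2) - 7·(0)) = 5·(52) - (0)·(0) + (0)·(0) = 260.
  So p(λ) = λ³ - 20λ² + 127λ - 260.
Step 2 — look for an integer root (rational root theorem: any rational root is an integer divisor of 260). Testing λ = 5:
  p(5) = 125 - 500 + 635 - 260 = 0  ✓
  Dividing out (λ - 5): p(λ) = (λ - 5)(λ² - 15λ + 52).
Step 3 — remaining eigenvalues from the quadratic λ² - 15λ + 52 = 0:
  Δ = 15² - 4·52 = 225 - 208 = 17,  λ = (15 ± √17)/2 = (15 ± 4.1231)/2 ≈ 9.5616 or 5.4384.
  Sorted: λ_1 = 9.5616,  λ_2 = 5.4384,  λ_3 = 5  (check: sum = 20 = tr ✓).

Step 4 — unit eigenvector for λ_1 ≈ 9.5616: v spans the null space of (Sigma - λ_1 I), whose rows are
  r_1 = (-4.5616, 0, 0),  r_2 = (0, -2.5616, -2),  r_3 = (0, -2, -1.5616).
  v is orthogonal to every row, so take v ∝ r_1 × r_2 = ((0)·(-2) - (0)·(-2.5616), (0)·(0) - (-4.5616)·(-2), (-4.5616)·(-2.5616) - (0)·(0)) ≈ (0, -9.1231, 11.6847).
  Rescale (multiply by -1 so the first nonzero entry is positive): u = (0, 9.1231, -11.6847).
  ||u|| = √((0)² + (9.1231)² + (-11.6847)²) = √(219.7623) ≈ 14.8244,  v_1 = u/||u|| ≈ (0, 0.6154, -0.7882) (||v_1|| = 1).

λ_1 = 9.5616,  λ_2 = 5.4384,  λ_3 = 5;  v_1 ≈ (0, 0.6154, -0.7882)


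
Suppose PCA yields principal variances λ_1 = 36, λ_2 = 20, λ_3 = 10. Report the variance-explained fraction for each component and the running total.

Step 1 — total variance = trace(Sigma) = Σ λ_i = 36 + 20 + 10 = 66.

Step 2 — fraction explained by component i = λ_i / Σ λ:
  PC1: 36/66 = 0.5455
  PC2: 20/66 = 0.303
  PC3: 10/66 = 0.1515

Step 3 — cumulative fraction after k components = (λ_1 + ... + λ_k) / Σ λ:
  k = 1: 36/66 = 0.5455
  k = 2: (36 + 20)/66 = 56/66 = 0.8485
  k = 3: (36 + 20 + 10)/66 = 66/66 = 1

Summary (fraction, with percent):

explained: PC1 0.5455 (54.55%), PC2 0.303 (30.3%), PC3 0.1515 (15.15%);  cumulative: 0.5455, 0.8485, 1


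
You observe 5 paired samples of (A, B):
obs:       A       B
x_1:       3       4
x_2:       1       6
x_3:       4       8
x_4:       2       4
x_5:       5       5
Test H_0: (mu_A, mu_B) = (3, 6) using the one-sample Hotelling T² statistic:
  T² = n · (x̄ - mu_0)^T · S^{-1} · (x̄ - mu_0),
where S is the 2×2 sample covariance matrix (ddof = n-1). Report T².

Step 1 — sample mean vector:
  mean(A) = (3 + 1 + 4 + 2 + 5) / 5 = 15/5 = 3
  mean(B) = (4 + 6 + 8 + 4 + 5) / 5 = 27/5 = 5.4
  x̄ = (3, 5.4),  deviation x̄ - mu_0 = (3, 5.4) - (3, 6) = (0, -0.6).

Step 2 — sample covariance matrix, S[i,j] = (1/(n-1)) · Σ_k (x_{k,i} - mean_i) · (x_{k,j} - mean_j), divisor n-1 = 4:
  S[A,A] = ((0)·(0) + (-2)·(-2) + (1)·(1) + (-1)·(-1) + (2)·(2)) / 4 = 10/4 = 2.5
  S[A,B] = ((0)·(-1.4) + (-2)·(0.6) + (1)·(2.6) + (-1)·(-1.4) + (2)·(-0.4)) / 4 = 2/4 = 0.5
  S[B,B] = ((-1.4)·(-1.4) + (0.6)·(0.6) + (2.6)·(2.6) + (-1.4)·(-1.4) + (-0.4)·(-0.4)) / 4 = 11.2/4 = 2.8
  S = [[2.5, 0.5],
 [0.5, 2.8]].

Step 3 — invert S. det(S) = 2.5·2.8 - (0.5)² = 6.75.
  S^{-1} = (1/det) · [[d, -b], [-b, a]] = [[0.4148, -0.0741],
 [-0.0741, 0.3704]].

Step 4 — quadratic form (x̄ - mu_0)^T · S^{-1} · (x̄ - mu_0):
  S^{-1} · (x̄ - mu_0) = (0.0444, -0.2222),
  (x̄ - mu_0)^T · [...] = (0)·(0.0444) + (-0.6)·(-0.2222) = 0.1333.

Step 5 — scale by n: T² = 5 · 0.1333 = 0.6667.

T² ≈ 0.6667


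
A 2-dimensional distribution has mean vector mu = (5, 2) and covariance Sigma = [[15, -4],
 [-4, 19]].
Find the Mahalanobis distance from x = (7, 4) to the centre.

Step 1 — centre the observation: (x - mu) = (2, 2).

Step 2 — invert Sigma. det(Sigma) = 15·19 - (-4)² = 269.
  Sigma^{-1} = (1/det) · [[d, -b], [-b, a]] = [[0.0706, 0.0149],
 [0.0149, 0.0558]].

Step 3 — form the quadratic (x - mu)^T · Sigma^{-1} · (x - mu):
  Sigma^{-1} · (x - mu) = (0.171, 0.1413).
  (x - mu)^T · [Sigma^{-1} · (x - mu)] = (2)·(0.171) + (2)·(0.1413) = 0.6245.

Step 4 — take square root: d = √(0.6245) ≈ 0.7903.

d(x, mu) = √(0.6245) ≈ 0.7903


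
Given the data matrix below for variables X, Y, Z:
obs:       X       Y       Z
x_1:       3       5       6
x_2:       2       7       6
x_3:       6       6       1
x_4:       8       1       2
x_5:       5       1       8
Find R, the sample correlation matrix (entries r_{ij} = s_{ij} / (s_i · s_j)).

Step 1 — column means:
  mean(X) = (3 + 2 + 6 + 8 + 5) / 5 = 24/5 = 4.8
  mean(Y) = (5 + 7 + 6 + 1 + 1) / 5 = 20/5 = 4
  mean(Z) = (6 + 6 + 1 + 2 + 8) / 5 = 23/5 = 4.6

Step 2 — sample variances and covariances s[i,j] = (1/(n-1)) · Σ_k (x_{k,i} - mean_i) · (x_{k,j} - mean_j), with n-1 = 4:
  s[X,X] = ((-1.8)·(-1.8) + (-2.8)·(-2.8) + (1.2)·(1.2) + (3.2)·(3.2) + (0.2)·(0.2)) / 4 = 22.8/4 = 5.7
  s[X,Y] = ((-1.8)·(1) + (-2.8)·(3) + (1.2)·(2) + (3.2)·(-3) + (0.2)·(-3)) / 4 = -18/4 = -4.5
  s[X,Z] = ((-1.8)·(1.4) + (-2.8)·(1.4) + (1.2)·(-3.6) + (3.2)·(-2.6) + (0.2)·(3.4)) / 4 = -18.4/4 = -4.6
  s[Y,Y] = ((1)·(1) + (3)·(3) + (2)·(2) + (-3)·(-3) + (-3)·(-3)) / 4 = 32/4 = 8
  s[Y,Z] = ((1)·(1.4) + (3)·(1.4) + (2)·(-3.6) + (-3)·(-2.6) + (-3)·(3.4)) / 4 = -4/4 = -1
  s[Z,Z] = ((1.4)·(1.4) + (1.4)·(1.4) + (-3.6)·(-3.6) + (-2.6)·(-2.6) + (3.4)·(3.4)) / 4 = 35.2/4 = 8.8
  Sample standard deviations s_i = √(s[i,i]):
  s(X) = √(5.7) = 2.3875
  s(Y) = √(8) = 2.8284
  s(Z) = √(8.8) = 2.9665

Step 3 — r_{ij} = s_{ij} / (s_i · s_j):
  r[X,X] = 1 (diagonal).
  r[X,Y] = -4.5 / (2.3875 · 2.8284) = -4.5 / 6.7528 = -0.6664
  r[X,Z] = -4.6 / (2.3875 · 2.9665) = -4.6 / 7.0824 = -0.6495
  r[Y,Y] = 1 (diagonal).
  r[Y,Z] = -1 / (2.8284 · 2.9665) = -1 / 8.3905 = -0.1192
  r[Z,Z] = 1 (diagonal).

R is symmetric with unit diagonal. Assembling:

R = [[1, -0.6664, -0.6495],
 [-0.6664, 1, -0.1192],
 [-0.6495, -0.1192, 1]]


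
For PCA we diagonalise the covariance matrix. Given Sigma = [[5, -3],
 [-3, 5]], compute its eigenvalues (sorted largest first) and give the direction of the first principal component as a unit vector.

Step 1 — characteristic polynomial of 2×2 Sigma:
  det(Sigma - λI) = λ² - trace · λ + det = 0.
  trace = 5 + 5 = 10, det = 5·5 - (-3)² = 16.
Step 2 — discriminant:
  Δ = trace² - 4·det = 100 - 64 = 36.
Step 3 — eigenvalues:
  λ = (trace ± √Δ)/2 = (10 ± 6)/2,
  λ_1 = 8,  λ_2 = 2.

Step 4 — unit eigenvector for λ_1: solve (Sigma - λ_1 I)v = 0. First row:
  (5 - 8)·v_x + (-3)·v_y = 0, i.e. (-3)·v_x + (-3)·v_y = 0,
  so v ∝ (b, λ_1 - a) = (-3, 3); multiply by -1 so the first entry is positive: u = (3, -3).
  ||u|| = √((3)² + (-3)²) = √(18) ≈ 4.2426,
  v_1 = u/||u|| ≈ (0.7071, -0.7071) (||v_1|| = 1).

λ_1 = 8,  λ_2 = 2;  v_1 ≈ (0.7071, -0.7071)


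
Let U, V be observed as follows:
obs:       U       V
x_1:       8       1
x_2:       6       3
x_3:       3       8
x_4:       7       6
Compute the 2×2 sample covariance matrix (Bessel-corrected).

Step 1 — column means:
  mean(U) = (8 + 6 + 3 + 7) / 4 = 24/4 = 6
  mean(V) = (1 + 3 + 8 + 6) / 4 = 18/4 = 4.5

Step 2 — sample covariance S[i,j] = (1/(n-1)) · Σ_k (x_{k,i} - mean_i) · (x_{k,j} - mean_j), with n-1 = 3.
  S[U,U] = ((2)·(2) + (0)·(0) + (-3)·(-3) + (1)·(1)) / 3 = 14/3 = 4.6667
  S[U,V] = ((2)·(-3.5) + (0)·(-1.5) + (-3)·(3.5) + (1)·(1.5)) / 3 = -16/3 = -5.3333
  S[V,V] = ((-3.5)·(-3.5) + (-1.5)·(-1.5) + (3.5)·(3.5) + (1.5)·(1.5)) / 3 = 29/3 = 9.6667

S is symmetric (S[j,i] = S[i,j]). Assembling:

S = [[4.6667, -5.3333],
 [-5.3333, 9.6667]]


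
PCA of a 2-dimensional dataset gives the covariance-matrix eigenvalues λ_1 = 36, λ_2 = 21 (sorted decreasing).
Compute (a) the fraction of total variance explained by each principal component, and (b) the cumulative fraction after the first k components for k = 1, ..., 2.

Step 1 — total variance = trace(Sigma) = Σ λ_i = 36 + 21 = 57.

Step 2 — fraction explained by component i = λ_i / Σ λ:
  PC1: 36/57 = 0.6316
  PC2: 21/57 = 0.3684

Step 3 — cumulative fraction after k components = (λ_1 + ... + λ_k) / Σ λ:
  k = 1: 36/57 = 0.6316
  k = 2: (36 + 21)/57 = 57/57 = 1

Summary (fraction, with percent):

explained: PC1 0.6316 (63.16%), PC2 0.3684 (36.84%);  cumulative: 0.6316, 1


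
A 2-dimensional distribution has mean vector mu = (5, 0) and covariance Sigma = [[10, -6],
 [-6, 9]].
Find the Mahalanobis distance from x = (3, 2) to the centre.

Step 1 — centre the observation: (x - mu) = (-2, 2).

Step 2 — invert Sigma. det(Sigma) = 10·9 - (-6)² = 54.
  Sigma^{-1} = (1/det) · [[d, -b], [-b, a]] = [[0.1667, 0.1111],
 [0.1111, 0.1852]].

Step 3 — form the quadratic (x - mu)^T · Sigma^{-1} · (x - mu):
  Sigma^{-1} · (x - mu) = (-0.1111, 0.1481).
  (x - mu)^T · [Sigma^{-1} · (x - mu)] = (-2)·(-0.1111) + (2)·(0.1481) = 0.5185.

Step 4 — take square root: d = √(0.5185) ≈ 0.7201.

d(x, mu) = √(0.5185) ≈ 0.7201


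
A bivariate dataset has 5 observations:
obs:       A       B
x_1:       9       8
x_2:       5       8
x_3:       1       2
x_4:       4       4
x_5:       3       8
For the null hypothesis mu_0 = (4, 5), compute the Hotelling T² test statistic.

Step 1 — sample mean vector:
  mean(A) = (9 + 5 + 1 + 4 + 3) / 5 = 22/5 = 4.4
  mean(B) = (8 + 8 + 2 + 4 + 8) / 5 = 30/5 = 6
  x̄ = (4.4, 6),  deviation x̄ - mu_0 = (4.4, 6) - (4, 5) = (0.4, 1).

Step 2 — sample covariance matrix, S[i,j] = (1/(n-1)) · Σ_k (x_{k,i} - mean_i) · (x_{k,j} - mean_j), divisor n-1 = 4:
  S[A,A] = ((4.6)·(4.6) + (0.6)·(0.6) + (-3.4)·(-3.4) + (-0.4)·(-0.4) + (-1.4)·(-1.4)) / 4 = 35.2/4 = 8.8
  S[A,B] = ((4.6)·(2) + (0.6)·(2) + (-3.4)·(-4) + (-0.4)·(-2) + (-1.4)·(2)) / 4 = 22/4 = 5.5
  S[B,B] = ((2)·(2) + (2)·(2) + (-4)·(-4) + (-2)·(-2) + (2)·(2)) / 4 = 32/4 = 8
  S = [[8.8, 5.5],
 [5.5, 8]].

Step 3 — invert S. det(S) = 8.8·8 - (5.5)² = 40.15.
  S^{-1} = (1/det) · [[d, -b], [-b, a]] = [[0.1993, -0.137],
 [-0.137, 0.2192]].

Step 4 — quadratic form (x̄ - mu_0)^T · S^{-1} · (x̄ - mu_0):
  S^{-1} · (x̄ - mu_0) = (-0.0573, 0.1644),
  (x̄ - mu_0)^T · [...] = (0.4)·(-0.0573) + (1)·(0.1644) = 0.1415.

Step 5 — scale by n: T² = 5 · 0.1415 = 0.7073.

T² ≈ 0.7073


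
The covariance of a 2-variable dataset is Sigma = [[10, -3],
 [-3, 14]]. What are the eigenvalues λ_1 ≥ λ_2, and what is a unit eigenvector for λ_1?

Step 1 — characteristic polynomial of 2×2 Sigma:
  det(Sigma - λI) = λ² - trace · λ + det = 0.
  trace = 10 + 14 = 24, det = 10·14 - (-3)² = 131.
Step 2 — discriminant:
  Δ = trace² - 4·det = 576 - 524 = 52.
Step 3 — eigenvalues:
  λ = (trace ± √Δ)/2 = (24 ± 7.2111)/2,
  λ_1 = 15.6056,  λ_2 = 8.3944.

Step 4 — unit eigenvector for λ_1: solve (Sigma - λ_1 I)v = 0. First row:
  (10 - 15.6056)·v_x + (-3)·v_y = 0, i.e. (-5.6056)·v_x + (-3)·v_y = 0,
  so v ∝ (b, λ_1 - a) = (-3, 5.6056); multiply by -1 so the first entry is positive: u = (3, -5.6056).
  ||u|| = √((3)² + (-5.6056)²) = √(40.4222) ≈ 6.3578,
  v_1 = u/||u|| ≈ (0.4719, -0.8817) (||v_1|| = 1).

λ_1 = 15.6056,  λ_2 = 8.3944;  v_1 ≈ (0.4719, -0.8817)


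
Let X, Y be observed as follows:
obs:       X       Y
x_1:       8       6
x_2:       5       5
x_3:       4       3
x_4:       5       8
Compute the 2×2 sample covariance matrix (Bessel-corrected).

Step 1 — column means:
  mean(X) = (8 + 5 + 4 + 5) / 4 = 22/4 = 5.5
  mean(Y) = (6 + 5 + 3 + 8) / 4 = 22/4 = 5.5

Step 2 — sample covariance S[i,j] = (1/(n-1)) · Σ_k (x_{k,i} - mean_i) · (x_{k,j} - mean_j), with n-1 = 3.
  S[X,X] = ((2.5)·(2.5) + (-0.5)·(-0.5) + (-1.5)·(-1.5) + (-0.5)·(-0.5)) / 3 = 9/3 = 3
  S[X,Y] = ((2.5)·(0.5) + (-0.5)·(-0.5) + (-1.5)·(-2.5) + (-0.5)·(2.5)) / 3 = 4/3 = 1.3333
  S[Y,Y] = ((0.5)·(0.5) + (-0.5)·(-0.5) + (-2.5)·(-2.5) + (2.5)·(2.5)) / 3 = 13/3 = 4.3333

S is symmetric (S[j,i] = S[i,j]). Assembling:

S = [[3, 1.3333],
 [1.3333, 4.3333]]


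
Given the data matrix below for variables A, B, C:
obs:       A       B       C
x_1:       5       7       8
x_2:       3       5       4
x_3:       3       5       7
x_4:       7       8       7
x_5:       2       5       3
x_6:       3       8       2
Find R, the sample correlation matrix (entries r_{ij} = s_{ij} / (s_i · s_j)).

Step 1 — column means:
  mean(A) = (5 + 3 + 3 + 7 + 2 + 3) / 6 = 23/6 = 3.8333
  mean(B) = (7 + 5 + 5 + 8 + 5 + 8) / 6 = 38/6 = 6.3333
  mean(C) = (8 + 4 + 7 + 7 + 3 + 2) / 6 = 31/6 = 5.1667

Step 2 — sample variances and covariances s[i,j] = (1/(n-1)) · Σ_k (x_{k,i} - mean_i) · (x_{k,j} - mean_j), with n-1 = 5:
  s[A,A] = ((1.1667)·(1.1667) + (-0.8333)·(-0.8333) + (-0.8333)·(-0.8333) + (3.1667)·(3.1667) + (-1.8333)·(-1.8333) + (-0.8333)·(-0.8333)) / 5 = 16.8333/5 = 3.3667
  s[A,B] = ((1.1667)·(0.6667) + (-0.8333)·(-1.3333) + (-0.8333)·(-1.3333) + (3.1667)·(1.6667) + (-1.8333)·(-1.3333) + (-0.8333)·(1.6667)) / 5 = 9.3333/5 = 1.8667
  s[A,C] = ((1.1667)·(2.8333) + (-0.8333)·(-1.1667) + (-0.8333)·(1.8333) + (3.1667)·(1.8333) + (-1.8333)·(-2.1667) + (-0.8333)·(-3.1667)) / 5 = 15.1667/5 = 3.0333
  s[B,B] = ((0.6667)·(0.6667) + (-1.3333)·(-1.3333) + (-1.3333)·(-1.3333) + (1.6667)·(1.6667) + (-1.3333)·(-1.3333) + (1.6667)·(1.6667)) / 5 = 11.3333/5 = 2.2667
  s[B,C] = ((0.6667)·(2.8333) + (-1.3333)·(-1.1667) + (-1.3333)·(1.8333) + (1.6667)·(1.8333) + (-1.3333)·(-2.1667) + (1.6667)·(-3.1667)) / 5 = 1.6667/5 = 0.3333
  s[C,C] = ((2.8333)·(2.8333) + (-1.1667)·(-1.1667) + (1.8333)·(1.8333) + (1.8333)·(1.8333) + (-2.1667)·(-2.1667) + (-3.1667)·(-3.1667)) / 5 = 30.8333/5 = 6.1667
  Sample standard deviations s_i = √(s[i,i]):
  s(A) = √(3.3667) = 1.8348
  s(B) = √(2.2667) = 1.5055
  s(C) = √(6.1667) = 2.4833

Step 3 — r_{ij} = s_{ij} / (s_i · s_j):
  r[A,A] = 1 (diagonal).
  r[A,B] = 1.8667 / (1.8348 · 1.5055) = 1.8667 / 2.7624 = 0.6757
  r[A,C] = 3.0333 / (1.8348 · 2.4833) = 3.0333 / 4.5564 = 0.6657
  r[B,B] = 1 (diagonal).
  r[B,C] = 0.3333 / (1.5055 · 2.4833) = 0.3333 / 3.7387 = 0.0892
  r[C,C] = 1 (diagonal).

R is symmetric with unit diagonal. Assembling:

R = [[1, 0.6757, 0.6657],
 [0.6757, 1, 0.0892],
 [0.6657, 0.0892, 1]]


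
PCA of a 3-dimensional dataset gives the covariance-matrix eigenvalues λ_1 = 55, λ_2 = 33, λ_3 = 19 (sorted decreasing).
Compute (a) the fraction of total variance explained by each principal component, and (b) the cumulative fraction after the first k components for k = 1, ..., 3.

Step 1 — total variance = trace(Sigma) = Σ λ_i = 55 + 33 + 19 = 107.

Step 2 — fraction explained by component i = λ_i / Σ λ:
  PC1: 55/107 = 0.514
  PC2: 33/107 = 0.3084
  PC3: 19/107 = 0.1776

Step 3 — cumulative fraction after k components = (λ_1 + ... + λ_k) / Σ λ:
  k = 1: 55/107 = 0.514
  k = 2: (55 + 33)/107 = 88/107 = 0.8224
  k = 3: (55 + 33 + 19)/107 = 107/107 = 1

Summary (fraction, with percent):

explained: PC1 0.514 (51.4%), PC2 0.3084 (30.84%), PC3 0.1776 (17.76%);  cumulative: 0.514, 0.8224, 1


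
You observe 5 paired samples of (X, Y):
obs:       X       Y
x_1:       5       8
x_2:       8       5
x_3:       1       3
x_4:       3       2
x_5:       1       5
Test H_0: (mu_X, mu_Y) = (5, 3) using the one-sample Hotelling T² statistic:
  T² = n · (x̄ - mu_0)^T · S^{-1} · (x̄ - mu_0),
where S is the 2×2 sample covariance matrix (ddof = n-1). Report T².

Step 1 — sample mean vector:
  mean(X) = (5 + 8 + 1 + 3 + 1) / 5 = 18/5 = 3.6
  mean(Y) = (8 + 5 + 3 + 2 + 5) / 5 = 23/5 = 4.6
  x̄ = (3.6, 4.6),  deviation x̄ - mu_0 = (3.6, 4.6) - (5, 3) = (-1.4, 1.6).

Step 2 — sample covariance matrix, S[i,j] = (1/(n-1)) · Σ_k (x_{k,i} - mean_i) · (x_{k,j} - mean_j), divisor n-1 = 4:
  S[X,X] = ((1.4)·(1.4) + (4.4)·(4.4) + (-2.6)·(-2.6) + (-0.6)·(-0.6) + (-2.6)·(-2.6)) / 4 = 35.2/4 = 8.8
  S[X,Y] = ((1.4)·(3.4) + (4.4)·(0.4) + (-2.6)·(-1.6) + (-0.6)·(-2.6) + (-2.6)·(0.4)) / 4 = 11.2/4 = 2.8
  S[Y,Y] = ((3.4)·(3.4) + (0.4)·(0.4) + (-1.6)·(-1.6) + (-2.6)·(-2.6) + (0.4)·(0.4)) / 4 = 21.2/4 = 5.3
  S = [[8.8, 2.8],
 [2.8, 5.3]].

Step 3 — invert S. det(S) = 8.8·5.3 - (2.8)² = 38.8.
  S^{-1} = (1/det) · [[d, -b], [-b, a]] = [[0.1366, -0.0722],
 [-0.0722, 0.2268]].

Step 4 — quadratic form (x̄ - mu_0)^T · S^{-1} · (x̄ - mu_0):
  S^{-1} · (x̄ - mu_0) = (-0.3067, 0.4639),
  (x̄ - mu_0)^T · [...] = (-1.4)·(-0.3067) + (1.6)·(0.4639) = 1.1716.

Step 5 — scale by n: T² = 5 · 1.1716 = 5.8582.

T² ≈ 5.8582


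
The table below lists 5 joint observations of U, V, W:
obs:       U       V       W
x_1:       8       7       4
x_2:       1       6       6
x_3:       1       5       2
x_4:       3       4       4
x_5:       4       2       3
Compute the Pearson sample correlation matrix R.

Step 1 — column means:
  mean(U) = (8 + 1 + 1 + 3 + 4) / 5 = 17/5 = 3.4
  mean(V) = (7 + 6 + 5 + 4 + 2) / 5 = 24/5 = 4.8
  mean(W) = (4 + 6 + 2 + 4 + 3) / 5 = 19/5 = 3.8

Step 2 — sample variances and covariances s[i,j] = (1/(n-1)) · Σ_k (x_{k,i} - mean_i) · (x_{k,j} - mean_j), with n-1 = 4:
  s[U,U] = ((4.6)·(4.6) + (-2.4)·(-2.4) + (-2.4)·(-2.4) + (-0.4)·(-0.4) + (0.6)·(0.6)) / 4 = 33.2/4 = 8.3
  s[U,V] = ((4.6)·(2.2) + (-2.4)·(1.2) + (-2.4)·(0.2) + (-0.4)·(-0.8) + (0.6)·(-2.8)) / 4 = 5.4/4 = 1.35
  s[U,W] = ((4.6)·(0.2) + (-2.4)·(2.2) + (-2.4)·(-1.8) + (-0.4)·(0.2) + (0.6)·(-0.8)) / 4 = -0.6/4 = -0.15
  s[V,V] = ((2.2)·(2.2) + (1.2)·(1.2) + (0.2)·(0.2) + (-0.8)·(-0.8) + (-2.8)·(-2.8)) / 4 = 14.8/4 = 3.7
  s[V,W] = ((2.2)·(0.2) + (1.2)·(2.2) + (0.2)·(-1.8) + (-0.8)·(0.2) + (-2.8)·(-0.8)) / 4 = 4.8/4 = 1.2
  s[W,W] = ((0.2)·(0.2) + (2.2)·(2.2) + (-1.8)·(-1.8) + (0.2)·(0.2) + (-0.8)·(-0.8)) / 4 = 8.8/4 = 2.2
  Sample standard deviations s_i = √(s[i,i]):
  s(U) = √(8.3) = 2.881
  s(V) = √(3.7) = 1.9235
  s(W) = √(2.2) = 1.4832

Step 3 — r_{ij} = s_{ij} / (s_i · s_j):
  r[U,U] = 1 (diagonal).
  r[U,V] = 1.35 / (2.881 · 1.9235) = 1.35 / 5.5417 = 0.2436
  r[U,W] = -0.15 / (2.881 · 1.4832) = -0.15 / 4.2732 = -0.0351
  r[V,V] = 1 (diagonal).
  r[V,W] = 1.2 / (1.9235 · 1.4832) = 1.2 / 2.8531 = 0.4206
  r[W,W] = 1 (diagonal).

R is symmetric with unit diagonal. Assembling:

R = [[1, 0.2436, -0.0351],
 [0.2436, 1, 0.4206],
 [-0.0351, 0.4206, 1]]


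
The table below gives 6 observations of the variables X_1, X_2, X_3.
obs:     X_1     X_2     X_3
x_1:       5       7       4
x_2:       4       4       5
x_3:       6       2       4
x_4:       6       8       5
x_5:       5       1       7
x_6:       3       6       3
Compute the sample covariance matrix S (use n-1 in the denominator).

Step 1 — column means:
  mean(X_1) = (5 + 4 + 6 + 6 + 5 + 3) / 6 = 29/6 = 4.8333
  mean(X_2) = (7 + 4 + 2 + 8 + 1 + 6) / 6 = 28/6 = 4.6667
  mean(X_3) = (4 + 5 + 4 + 5 + 7 + 3) / 6 = 28/6 = 4.6667

Step 2 — sample covariance S[i,j] = (1/(n-1)) · Σ_k (x_{k,i} - mean_i) · (x_{k,j} - mean_j), with n-1 = 5.
  S[X_1,X_1] = ((0.1667)·(0.1667) + (-0.8333)·(-0.8333) + (1.1667)·(1.1667) + (1.1667)·(1.1667) + (0.1667)·(0.1667) + (-1.8333)·(-1.8333)) / 5 = 6.8333/5 = 1.3667
  S[X_1,X_2] = ((0.1667)·(2.3333) + (-0.8333)·(-0.6667) + (1.1667)·(-2.6667) + (1.1667)·(3.3333) + (0.1667)·(-3.6667) + (-1.8333)·(1.3333)) / 5 = -1.3333/5 = -0.2667
  S[X_1,X_3] = ((0.1667)·(-0.6667) + (-0.8333)·(0.3333) + (1.1667)·(-0.6667) + (1.1667)·(0.3333) + (0.1667)·(2.3333) + (-1.8333)·(-1.6667)) / 5 = 2.6667/5 = 0.5333
  S[X_2,X_2] = ((2.3333)·(2.3333) + (-0.6667)·(-0.6667) + (-2.6667)·(-2.6667) + (3.3333)·(3.3333) + (-3.6667)·(-3.6667) + (1.3333)·(1.3333)) / 5 = 39.3333/5 = 7.8667
  S[X_2,X_3] = ((2.3333)·(-0.6667) + (-0.6667)·(0.3333) + (-2.6667)·(-0.6667) + (3.3333)·(0.3333) + (-3.6667)·(2.3333) + (1.3333)·(-1.6667)) / 5 = -9.6667/5 = -1.9333
  S[X_3,X_3] = ((-0.6667)·(-0.6667) + (0.3333)·(0.3333) + (-0.6667)·(-0.6667) + (0.3333)·(0.3333) + (2.3333)·(2.3333) + (-1.6667)·(-1.6667)) / 5 = 9.3333/5 = 1.8667

S is symmetric (S[j,i] = S[i,j]). Assembling:

S = [[1.3667, -0.2667, 0.5333],
 [-0.2667, 7.8667, -1.9333],
 [0.5333, -1.9333, 1.8667]]


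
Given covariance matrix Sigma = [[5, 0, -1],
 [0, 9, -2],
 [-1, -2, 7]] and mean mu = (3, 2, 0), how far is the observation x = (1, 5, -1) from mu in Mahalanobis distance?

Step 1 — centre the observation: (x - mu) = (-2, 3, -1).

Step 2 — invert Sigma (cofactor / det for 3×3, or solve directly):
  Sigma^{-1} = [[0.2063, 0.007, 0.0315],
 [0.007, 0.1189, 0.035],
 [0.0315, 0.035, 0.1573]].

Step 3 — form the quadratic (x - mu)^T · Sigma^{-1} · (x - mu):
  Sigma^{-1} · (x - mu) = (-0.4231, 0.3077, -0.1154).
  (x - mu)^T · [Sigma^{-1} · (x - mu)] = (-2)·(-0.4231) + (3)·(0.3077) + (-1)·(-0.1154) = 1.8846.

Step 4 — take square root: d = √(1.8846) ≈ 1.3728.

d(x, mu) = √(1.8846) ≈ 1.3728


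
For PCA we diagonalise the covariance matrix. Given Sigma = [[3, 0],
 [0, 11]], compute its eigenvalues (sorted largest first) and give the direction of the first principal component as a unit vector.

Step 1 — characteristic polynomial of 2×2 Sigma:
  det(Sigma - λI) = λ² - trace · λ + det = 0.
  trace = 3 + 11 = 14, det = 3·11 - (0)² = 33.
Step 2 — discriminant:
  Δ = trace² - 4·det = 196 - 132 = 64.
Step 3 — eigenvalues:
  λ = (trace ± √Δ)/2 = (14 ± 8)/2,
  λ_1 = 11,  λ_2 = 3.

Step 4 — unit eigenvector for λ_1: Sigma is diagonal, so its eigenvectors are the coordinate axes. λ_1 = 11 is the diagonal entry on the second coordinate axis, hence
  v_1 = (0, 1) (||v_1|| = 1).

λ_1 = 11,  λ_2 = 3;  v_1 ≈ (0, 1)


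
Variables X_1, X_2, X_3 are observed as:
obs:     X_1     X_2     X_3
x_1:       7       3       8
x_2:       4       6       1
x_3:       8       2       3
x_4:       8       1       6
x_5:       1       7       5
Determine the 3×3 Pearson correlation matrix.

Step 1 — column means:
  mean(X_1) = (7 + 4 + 8 + 8 + 1) / 5 = 28/5 = 5.6
  mean(X_2) = (3 + 6 + 2 + 1 + 7) / 5 = 19/5 = 3.8
  mean(X_3) = (8 + 1 + 3 + 6 + 5) / 5 = 23/5 = 4.6

Step 2 — sample variances and covariances s[i,j] = (1/(n-1)) · Σ_k (x_{k,i} - mean_i) · (x_{k,j} - mean_j), with n-1 = 4:
  s[X_1,X_1] = ((1.4)·(1.4) + (-1.6)·(-1.6) + (2.4)·(2.4) + (2.4)·(2.4) + (-4.6)·(-4.6)) / 4 = 37.2/4 = 9.3
  s[X_1,X_2] = ((1.4)·(-0.8) + (-1.6)·(2.2) + (2.4)·(-1.8) + (2.4)·(-2.8) + (-4.6)·(3.2)) / 4 = -30.4/4 = -7.6
  s[X_1,X_3] = ((1.4)·(3.4) + (-1.6)·(-3.6) + (2.4)·(-1.6) + (2.4)·(1.4) + (-4.6)·(0.4)) / 4 = 8.2/4 = 2.05
  s[X_2,X_2] = ((-0.8)·(-0.8) + (2.2)·(2.2) + (-1.8)·(-1.8) + (-2.8)·(-2.8) + (3.2)·(3.2)) / 4 = 26.8/4 = 6.7
  s[X_2,X_3] = ((-0.8)·(3.4) + (2.2)·(-3.6) + (-1.8)·(-1.6) + (-2.8)·(1.4) + (3.2)·(0.4)) / 4 = -10.4/4 = -2.6
  s[X_3,X_3] = ((3.4)·(3.4) + (-3.6)·(-3.6) + (-1.6)·(-1.6) + (1.4)·(1.4) + (0.4)·(0.4)) / 4 = 29.2/4 = 7.3
  Sample standard deviations s_i = √(s[i,i]):
  s(X_1) = √(9.3) = 3.0496
  s(X_2) = √(6.7) = 2.5884
  s(X_3) = √(7.3) = 2.7019

Step 3 — r_{ij} = s_{ij} / (s_i · s_j):
  r[X_1,X_1] = 1 (diagonal).
  r[X_1,X_2] = -7.6 / (3.0496 · 2.5884) = -7.6 / 7.8937 = -0.9628
  r[X_1,X_3] = 2.05 / (3.0496 · 2.7019) = 2.05 / 8.2395 = 0.2488
  r[X_2,X_2] = 1 (diagonal).
  r[X_2,X_3] = -2.6 / (2.5884 · 2.7019) = -2.6 / 6.9936 = -0.3718
  r[X_3,X_3] = 1 (diagonal).

R is symmetric with unit diagonal. Assembling:

R = [[1, -0.9628, 0.2488],
 [-0.9628, 1, -0.3718],
 [0.2488, -0.3718, 1]]


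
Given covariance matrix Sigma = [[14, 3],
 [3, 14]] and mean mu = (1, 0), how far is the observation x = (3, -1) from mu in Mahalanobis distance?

Step 1 — centre the observation: (x - mu) = (2, -1).

Step 2 — invert Sigma. det(Sigma) = 14·14 - (3)² = 187.
  Sigma^{-1} = (1/det) · [[d, -b], [-b, a]] = [[0.0749, -0.016],
 [-0.016, 0.0749]].

Step 3 — form the quadratic (x - mu)^T · Sigma^{-1} · (x - mu):
  Sigma^{-1} · (x - mu) = (0.1658, -0.107).
  (x - mu)^T · [Sigma^{-1} · (x - mu)] = (2)·(0.1658) + (-1)·(-0.107) = 0.4385.

Step 4 — take square root: d = √(0.4385) ≈ 0.6622.

d(x, mu) = √(0.4385) ≈ 0.6622


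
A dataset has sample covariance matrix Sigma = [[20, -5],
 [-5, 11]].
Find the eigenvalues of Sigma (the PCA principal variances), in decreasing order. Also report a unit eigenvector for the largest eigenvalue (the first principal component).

Step 1 — characteristic polynomial of 2×2 Sigma:
  det(Sigma - λI) = λ² - trace · λ + det = 0.
  trace = 20 + 11 = 31, det = 20·11 - (-5)² = 195.
Step 2 — discriminant:
  Δ = trace² - 4·det = 961 - 780 = 181.
Step 3 — eigenvalues:
  λ = (trace ± √Δ)/2 = (31 ± 13.4536)/2,
  λ_1 = 22.2268,  λ_2 = 8.7732.

Step 4 — unit eigenvector for λ_1: solve (Sigma - λ_1 I)v = 0. First row:
  (20 - 22.2268)·v_x + (-5)·v_y = 0, i.e. (-2.2268)·v_x + (-5)·v_y = 0,
  so v ∝ (b, λ_1 - a) = (-5, 2.2268); multiply by -1 so the first entry is positive: u = (5, -2.2268).
  ||u|| = √((5)² + (-2.2268)²) = √(29.9587) ≈ 5.4735,
  v_1 = u/||u|| ≈ (0.9135, -0.4068) (||v_1|| = 1).

λ_1 = 22.2268,  λ_2 = 8.7732;  v_1 ≈ (0.9135, -0.4068)


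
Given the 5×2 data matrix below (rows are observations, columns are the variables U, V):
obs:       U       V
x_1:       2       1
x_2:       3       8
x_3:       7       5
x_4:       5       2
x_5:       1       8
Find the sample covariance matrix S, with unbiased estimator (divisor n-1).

Step 1 — column means:
  mean(U) = (2 + 3 + 7 + 5 + 1) / 5 = 18/5 = 3.6
  mean(V) = (1 + 8 + 5 + 2 + 8) / 5 = 24/5 = 4.8

Step 2 — sample covariance S[i,j] = (1/(n-1)) · Σ_k (x_{k,i} - mean_i) · (x_{k,j} - mean_j), with n-1 = 4.
  S[U,U] = ((-1.6)·(-1.6) + (-0.6)·(-0.6) + (3.4)·(3.4) + (1.4)·(1.4) + (-2.6)·(-2.6)) / 4 = 23.2/4 = 5.8
  S[U,V] = ((-1.6)·(-3.8) + (-0.6)·(3.2) + (3.4)·(0.2) + (1.4)·(-2.8) + (-2.6)·(3.2)) / 4 = -7.4/4 = -1.85
  S[V,V] = ((-3.8)·(-3.8) + (3.2)·(3.2) + (0.2)·(0.2) + (-2.8)·(-2.8) + (3.2)·(3.2)) / 4 = 42.8/4 = 10.7

S is symmetric (S[j,i] = S[i,j]). Assembling:

S = [[5.8, -1.85],
 [-1.85, 10.7]]


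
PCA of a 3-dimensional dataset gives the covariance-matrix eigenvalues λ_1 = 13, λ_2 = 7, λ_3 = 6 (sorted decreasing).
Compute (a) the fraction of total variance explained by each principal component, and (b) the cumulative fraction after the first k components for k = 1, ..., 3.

Step 1 — total variance = trace(Sigma) = Σ λ_i = 13 + 7 + 6 = 26.

Step 2 — fraction explained by component i = λ_i / Σ λ:
  PC1: 13/26 = 0.5
  PC2: 7/26 = 0.2692
  PC3: 6/26 = 0.2308

Step 3 — cumulative fraction after k components = (λ_1 + ... + λ_k) / Σ λ:
  k = 1: 13/26 = 0.5
  k = 2: (13 + 7)/26 = 20/26 = 0.7692
  k = 3: (13 + 7 + 6)/26 = 26/26 = 1

Summary (fraction, with percent):

explained: PC1 0.5 (50%), PC2 0.2692 (26.92%), PC3 0.2308 (23.08%);  cumulative: 0.5, 0.7692, 1


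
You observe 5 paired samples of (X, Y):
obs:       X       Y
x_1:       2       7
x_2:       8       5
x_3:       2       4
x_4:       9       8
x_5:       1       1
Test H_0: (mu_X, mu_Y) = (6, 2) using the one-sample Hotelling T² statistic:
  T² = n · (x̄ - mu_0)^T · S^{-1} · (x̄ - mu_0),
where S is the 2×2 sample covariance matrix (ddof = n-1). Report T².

Step 1 — sample mean vector:
  mean(X) = (2 + 8 + 2 + 9 + 1) / 5 = 22/5 = 4.4
  mean(Y) = (7 + 5 + 4 + 8 + 1) / 5 = 25/5 = 5
  x̄ = (4.4, 5),  deviation x̄ - mu_0 = (4.4, 5) - (6, 2) = (-1.6, 3).

Step 2 — sample covariance matrix, S[i,j] = (1/(n-1)) · Σ_k (x_{k,i} - mean_i) · (x_{k,j} - mean_j), divisor n-1 = 4:
  S[X,X] = ((-2.4)·(-2.4) + (3.6)·(3.6) + (-2.4)·(-2.4) + (4.6)·(4.6) + (-3.4)·(-3.4)) / 4 = 57.2/4 = 14.3
  S[X,Y] = ((-2.4)·(2) + (3.6)·(0) + (-2.4)·(-1) + (4.6)·(3) + (-3.4)·(-4)) / 4 = 25/4 = 6.25
  S[Y,Y] = ((2)·(2) + (0)·(0) + (-1)·(-1) + (3)·(3) + (-4)·(-4)) / 4 = 30/4 = 7.5
  S = [[14.3, 6.25],
 [6.25, 7.5]].

Step 3 — invert S. det(S) = 14.3·7.5 - (6.25)² = 68.1875.
  S^{-1} = (1/det) · [[d, -b], [-b, a]] = [[0.11, -0.0917],
 [-0.0917, 0.2097]].

Step 4 — quadratic form (x̄ - mu_0)^T · S^{-1} · (x̄ - mu_0):
  S^{-1} · (x̄ - mu_0) = (-0.451, 0.7758),
  (x̄ - mu_0)^T · [...] = (-1.6)·(-0.451) + (3)·(0.7758) = 3.0489.

Step 5 — scale by n: T² = 5 · 3.0489 = 15.2447.

T² ≈ 15.2447


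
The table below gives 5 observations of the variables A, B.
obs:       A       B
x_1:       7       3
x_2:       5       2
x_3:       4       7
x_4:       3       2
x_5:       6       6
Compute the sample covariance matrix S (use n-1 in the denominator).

Step 1 — column means:
  mean(A) = (7 + 5 + 4 + 3 + 6) / 5 = 25/5 = 5
  mean(B) = (3 + 2 + 7 + 2 + 6) / 5 = 20/5 = 4

Step 2 — sample covariance S[i,j] = (1/(n-1)) · Σ_k (x_{k,i} - mean_i) · (x_{k,j} - mean_j), with n-1 = 4.
  S[A,A] = ((2)·(2) + (0)·(0) + (-1)·(-1) + (-2)·(-2) + (1)·(1)) / 4 = 10/4 = 2.5
  S[A,B] = ((2)·(-1) + (0)·(-2) + (-1)·(3) + (-2)·(-2) + (1)·(2)) / 4 = 1/4 = 0.25
  S[B,B] = ((-1)·(-1) + (-2)·(-2) + (3)·(3) + (-2)·(-2) + (2)·(2)) / 4 = 22/4 = 5.5

S is symmetric (S[j,i] = S[i,j]). Assembling:

S = [[2.5, 0.25],
 [0.25, 5.5]]


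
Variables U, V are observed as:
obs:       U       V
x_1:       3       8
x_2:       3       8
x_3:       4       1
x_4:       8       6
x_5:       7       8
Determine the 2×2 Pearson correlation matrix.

Step 1 — column means:
  mean(U) = (3 + 3 + 4 + 8 + 7) / 5 = 25/5 = 5
  mean(V) = (8 + 8 + 1 + 6 + 8) / 5 = 31/5 = 6.2

Step 2 — sample variances and covariances s[i,j] = (1/(n-1)) · Σ_k (x_{k,i} - mean_i) · (x_{k,j} - mean_j), with n-1 = 4:
  s[U,U] = ((-2)·(-2) + (-2)·(-2) + (-1)·(-1) + (3)·(3) + (2)·(2)) / 4 = 22/4 = 5.5
  s[U,V] = ((-2)·(1.8) + (-2)·(1.8) + (-1)·(-5.2) + (3)·(-0.2) + (2)·(1.8)) / 4 = 1/4 = 0.25
  s[V,V] = ((1.8)·(1.8) + (1.8)·(1.8) + (-5.2)·(-5.2) + (-0.2)·(-0.2) + (1.8)·(1.8)) / 4 = 36.8/4 = 9.2
  Sample standard deviations s_i = √(s[i,i]):
  s(U) = √(5.5) = 2.3452
  s(V) = √(9.2) = 3.0332

Step 3 — r_{ij} = s_{ij} / (s_i · s_j):
  r[U,U] = 1 (diagonal).
  r[U,V] = 0.25 / (2.3452 · 3.0332) = 0.25 / 7.1134 = 0.0351
  r[V,V] = 1 (diagonal).

R is symmetric with unit diagonal. Assembling:

R = [[1, 0.0351],
 [0.0351, 1]]


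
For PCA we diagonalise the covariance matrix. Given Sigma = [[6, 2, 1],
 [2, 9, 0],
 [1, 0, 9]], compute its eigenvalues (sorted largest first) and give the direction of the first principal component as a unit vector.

Step 1 — characteristic polynomial p(λ) = det(λI - Sigma) = λ³ - tr·λ² + c_1·λ - det, where tr = trace, c_1 = sum of the principal 2×2 minors, det = det(Sigma):
  tr = 6 + 9 + 9 = 24,
  c_1 = (6·9 - (2)²) + (6·9 - (1)²) + (9·9 - (0)²) = 50 + 53 + 81 = 184,
  det = 6·(9·9 - (0)²) - (2)·((2)·9 - (0)·(1)) + (1)·((2)·(0) - 9·(1)) = 6·(81) - (2)·(18) + (1)·(-9) = 441.
  So p(λ) = λ³ - 24λ² + 184λ - 441.
Step 2 — look for an integer root (rational root theorem: any rational root is an integer divisor of 441). Testing λ = 9:
  p(9) = 729 - 1944 + 1656 - 441 = 0  ✓
  Dividing out (λ - 9): p(λ) = (λ - 9)(λ² - 15λ + 49).
Step 3 — remaining eigenvalues from the quadratic λ² - 15λ + 49 = 0:
  Δ = 15² - 4·49 = 225 - 196 = 29,  λ = (15 ± √29)/2 = (15 ± 5.3852)/2 ≈ 10.1926 or 4.8074.
  Sorted: λ_1 = 10.1926,  λ_2 = 9,  λ_3 = 4.8074  (check: sum = 24 = tr ✓).

Step 4 — unit eigenvector for λ_1 ≈ 10.1926: v spans the null space of (Sigma - λ_1 I), whose rows are
  r_1 = (-4.1926, 2, 1),  r_2 = (2, -1.1926, 0),  r_3 = (1, 0, -1.1926).
  v is orthogonal to every row, so take v ∝ r_1 × r_2 = ((2)·(0) - (1)·(-1.1926), (1)·(2) - (-4.1926)·(0), (-4.1926)·(-1.1926) - (2)·(2)) ≈ (1.1926, 2, 1).
  Let u = (1.1926, 2, 1).
  ||u|| = √((1.1926)² + (2)² + (1)²) = √(6.4223) ≈ 2.5342,  v_1 = u/||u|| ≈ (0.4706, 0.7892, 0.3946) (||v_1|| = 1).

λ_1 = 10.1926,  λ_2 = 9,  λ_3 = 4.8074;  v_1 ≈ (0.4706, 0.7892, 0.3946)


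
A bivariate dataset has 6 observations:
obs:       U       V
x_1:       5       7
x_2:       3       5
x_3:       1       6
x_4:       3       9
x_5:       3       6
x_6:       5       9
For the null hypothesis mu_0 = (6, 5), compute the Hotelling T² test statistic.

Step 1 — sample mean vector:
  mean(U) = (5 + 3 + 1 + 3 + 3 + 5) / 6 = 20/6 = 3.3333
  mean(V) = (7 + 5 + 6 + 9 + 6 + 9) / 6 = 42/6 = 7
  x̄ = (3.3333, 7),  deviation x̄ - mu_0 = (3.3333, 7) - (6, 5) = (-2.6667, 2).

Step 2 — sample covariance matrix, S[i,j] = (1/(n-1)) · Σ_k (x_{k,i} - mean_i) · (x_{k,j} - mean_j), divisor n-1 = 5:
  S[U,U] = ((1.6667)·(1.6667) + (-0.3333)·(-0.3333) + (-2.3333)·(-2.3333) + (-0.3333)·(-0.3333) + (-0.3333)·(-0.3333) + (1.6667)·(1.6667)) / 5 = 11.3333/5 = 2.2667
  S[U,V] = ((1.6667)·(0) + (-0.3333)·(-2) + (-2.3333)·(-1) + (-0.3333)·(2) + (-0.3333)·(-1) + (1.6667)·(2)) / 5 = 6/5 = 1.2
  S[V,V] = ((0)·(0) + (-2)·(-2) + (-1)·(-1) + (2)·(2) + (-1)·(-1) + (2)·(2)) / 5 = 14/5 = 2.8
  S = [[2.2667, 1.2],
 [1.2, 2.8]].

Step 3 — invert S. det(S) = 2.2667·2.8 - (1.2)² = 4.9067.
  S^{-1} = (1/det) · [[d, -b], [-b, a]] = [[0.5707, -0.2446],
 [-0.2446, 0.462]].

Step 4 — quadratic form (x̄ - mu_0)^T · S^{-1} · (x̄ - mu_0):
  S^{-1} · (x̄ - mu_0) = (-2.0109, 1.5761),
  (x̄ - mu_0)^T · [...] = (-2.6667)·(-2.0109) + (2)·(1.5761) = 8.5145.

Step 5 — scale by n: T² = 6 · 8.5145 = 51.087.

T² ≈ 51.087


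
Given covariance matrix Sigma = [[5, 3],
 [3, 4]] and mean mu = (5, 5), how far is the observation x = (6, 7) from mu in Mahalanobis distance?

Step 1 — centre the observation: (x - mu) = (1, 2).

Step 2 — invert Sigma. det(Sigma) = 5·4 - (3)² = 11.
  Sigma^{-1} = (1/det) · [[d, -b], [-b, a]] = [[0.3636, -0.2727],
 [-0.2727, 0.4545]].

Step 3 — form the quadratic (x - mu)^T · Sigma^{-1} · (x - mu):
  Sigma^{-1} · (x - mu) = (-0.1818, 0.6364).
  (x - mu)^T · [Sigma^{-1} · (x - mu)] = (1)·(-0.1818) + (2)·(0.6364) = 1.0909.

Step 4 — take square root: d = √(1.0909) ≈ 1.0445.

d(x, mu) = √(1.0909) ≈ 1.0445


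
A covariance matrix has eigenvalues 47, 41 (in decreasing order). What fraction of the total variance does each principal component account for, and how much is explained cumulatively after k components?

Step 1 — total variance = trace(Sigma) = Σ λ_i = 47 + 41 = 88.

Step 2 — fraction explained by component i = λ_i / Σ λ:
  PC1: 47/88 = 0.5341
  PC2: 41/88 = 0.4659

Step 3 — cumulative fraction after k components = (λ_1 + ... + λ_k) / Σ λ:
  k = 1: 47/88 = 0.5341
  k = 2: (47 + 41)/88 = 88/88 = 1

Summary (fraction, with percent):

explained: PC1 0.5341 (53.41%), PC2 0.4659 (46.59%);  cumulative: 0.5341, 1


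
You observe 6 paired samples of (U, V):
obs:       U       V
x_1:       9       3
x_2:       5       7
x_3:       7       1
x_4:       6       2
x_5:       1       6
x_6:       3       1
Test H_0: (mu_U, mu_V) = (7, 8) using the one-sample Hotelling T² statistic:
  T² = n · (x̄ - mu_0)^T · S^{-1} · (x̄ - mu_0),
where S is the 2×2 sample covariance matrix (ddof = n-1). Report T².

Step 1 — sample mean vector:
  mean(U) = (9 + 5 + 7 + 6 + 1 + 3) / 6 = 31/6 = 5.1667
  mean(V) = (3 + 7 + 1 + 2 + 6 + 1) / 6 = 20/6 = 3.3333
  x̄ = (5.1667, 3.3333),  deviation x̄ - mu_0 = (5.1667, 3.3333) - (7, 8) = (-1.8333, -4.6667).

Step 2 — sample covariance matrix, S[i,j] = (1/(n-1)) · Σ_k (x_{k,i} - mean_i) · (x_{k,j} - mean_j), divisor n-1 = 5:
  S[U,U] = ((3.8333)·(3.8333) + (-0.1667)·(-0.1667) + (1.8333)·(1.8333) + (0.8333)·(0.8333) + (-4.1667)·(-4.1667) + (-2.1667)·(-2.1667)) / 5 = 40.8333/5 = 8.1667
  S[U,V] = ((3.8333)·(-0.3333) + (-0.1667)·(3.6667) + (1.8333)·(-2.3333) + (0.8333)·(-1.3333) + (-4.1667)·(2.6667) + (-2.1667)·(-2.3333)) / 5 = -13.3333/5 = -2.6667
  S[V,V] = ((-0.3333)·(-0.3333) + (3.6667)·(3.6667) + (-2.3333)·(-2.3333) + (-1.3333)·(-1.3333) + (2.6667)·(2.6667) + (-2.3333)·(-2.3333)) / 5 = 33.3333/5 = 6.6667
  S = [[8.1667, -2.6667],
 [-2.6667, 6.6667]].

Step 3 — invert S. det(S) = 8.1667·6.6667 - (-2.6667)² = 47.3333.
  S^{-1} = (1/det) · [[d, -b], [-b, a]] = [[0.1408, 0.0563],
 [0.0563, 0.1725]].

Step 4 — quadratic form (x̄ - mu_0)^T · S^{-1} · (x̄ - mu_0):
  S^{-1} · (x̄ - mu_0) = (-0.5211, -0.9085),
  (x̄ - mu_0)^T · [...] = (-1.8333)·(-0.5211) + (-4.6667)·(-0.9085) = 5.1948.

Step 5 — scale by n: T² = 6 · 5.1948 = 31.169.

T² ≈ 31.169
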